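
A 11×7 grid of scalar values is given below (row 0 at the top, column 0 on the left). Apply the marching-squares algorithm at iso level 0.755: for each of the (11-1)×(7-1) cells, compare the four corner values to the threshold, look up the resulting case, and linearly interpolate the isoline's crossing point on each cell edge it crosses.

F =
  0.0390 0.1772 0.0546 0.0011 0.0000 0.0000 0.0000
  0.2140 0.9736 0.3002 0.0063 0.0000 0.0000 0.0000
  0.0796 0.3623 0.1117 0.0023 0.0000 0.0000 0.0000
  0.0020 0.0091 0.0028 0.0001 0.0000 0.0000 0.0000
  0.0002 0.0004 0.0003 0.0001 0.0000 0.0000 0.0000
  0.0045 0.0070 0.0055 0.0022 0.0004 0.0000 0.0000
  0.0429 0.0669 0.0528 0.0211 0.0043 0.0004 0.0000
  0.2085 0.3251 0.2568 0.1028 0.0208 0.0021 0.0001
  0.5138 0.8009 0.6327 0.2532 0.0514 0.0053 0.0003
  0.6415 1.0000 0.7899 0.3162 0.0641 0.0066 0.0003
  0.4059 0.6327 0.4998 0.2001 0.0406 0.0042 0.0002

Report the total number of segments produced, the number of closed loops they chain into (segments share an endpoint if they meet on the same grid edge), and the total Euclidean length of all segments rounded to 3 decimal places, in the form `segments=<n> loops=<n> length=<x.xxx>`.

cell (0,0): code 0100 → (0.726,1.000)–(1.000,0.712)
cell (0,1): code 1000 → (1.000,1.325)–(0.726,1.000)
cell (1,0): code 0010 → (1.000,0.712)–(1.358,1.000)
cell (1,1): code 0001 → (1.358,1.000)–(1.000,1.325)
cell (7,0): code 0100 → (7.904,1.000)–(8.000,0.840)
cell (7,1): code 1000 → (8.000,1.273)–(7.904,1.000)
cell (8,0): code 0110 → (8.000,0.840)–(9.000,0.317)
cell (8,1): code 1101 → (8.778,2.000)–(8.000,1.273)
cell (8,2): code 1000 → (9.000,2.074)–(8.778,2.000)
cell (9,0): code 0010 → (9.000,0.317)–(9.667,1.000)
cell (9,1): code 0011 → (9.667,1.000)–(9.120,2.000)
cell (9,2): code 0001 → (9.120,2.000)–(9.000,2.074)
total: 12 segments, chained into 2 closed loop(s), length Σ = 6.904235

segments=12 loops=2 length=6.904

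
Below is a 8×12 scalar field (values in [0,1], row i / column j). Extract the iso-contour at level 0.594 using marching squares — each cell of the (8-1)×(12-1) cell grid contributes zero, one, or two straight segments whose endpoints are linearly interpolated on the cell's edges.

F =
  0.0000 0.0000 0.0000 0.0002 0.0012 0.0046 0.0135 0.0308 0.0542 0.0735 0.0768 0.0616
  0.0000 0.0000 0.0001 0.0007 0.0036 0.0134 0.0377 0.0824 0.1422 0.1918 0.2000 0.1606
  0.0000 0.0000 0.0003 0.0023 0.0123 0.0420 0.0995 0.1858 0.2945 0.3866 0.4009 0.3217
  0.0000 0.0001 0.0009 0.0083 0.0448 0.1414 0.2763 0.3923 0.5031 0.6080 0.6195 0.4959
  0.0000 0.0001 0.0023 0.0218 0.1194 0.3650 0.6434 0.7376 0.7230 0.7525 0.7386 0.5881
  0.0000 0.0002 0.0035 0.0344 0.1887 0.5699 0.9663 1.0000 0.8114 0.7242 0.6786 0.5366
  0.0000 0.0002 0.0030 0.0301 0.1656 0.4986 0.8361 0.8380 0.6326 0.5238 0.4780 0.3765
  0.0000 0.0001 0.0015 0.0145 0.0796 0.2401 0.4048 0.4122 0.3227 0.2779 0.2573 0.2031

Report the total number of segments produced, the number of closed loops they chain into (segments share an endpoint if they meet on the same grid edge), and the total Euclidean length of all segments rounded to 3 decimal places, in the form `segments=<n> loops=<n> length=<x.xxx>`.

segments=18 loops=1 length=15.093

cell (2,8): code 0100 → (2.937,9.000)–(3.000,8.867)
cell (2,9): code 1100 → (2.883,10.000)–(2.937,9.000)
cell (2,10): code 1000 → (3.000,10.206)–(2.883,10.000)
cell (3,5): code 0100 → (3.865,6.000)–(4.000,5.823)
cell (3,6): code 1100 → (3.584,7.000)–(3.865,6.000)
cell (3,7): code 1100 → (3.413,8.000)–(3.584,7.000)
cell (3,8): code 1110 → (3.000,8.867)–(3.413,8.000)
cell (3,10): code 1001 → (4.000,10.961)–(3.000,10.206)
cell (4,5): code 0110 → (4.000,5.823)–(5.000,5.061)
cell (4,10): code 1001 → (5.000,10.596)–(4.000,10.961)
cell (5,5): code 0110 → (5.000,5.061)–(6.000,5.283)
cell (5,8): code 1011 → (6.000,8.355)–(5.650,9.000)
cell (5,9): code 0011 → (5.650,9.000)–(5.422,10.000)
cell (5,10): code 0001 → (5.422,10.000)–(5.000,10.596)
cell (6,5): code 0010 → (6.000,5.283)–(6.561,6.000)
cell (6,6): code 0011 → (6.561,6.000)–(6.573,7.000)
cell (6,7): code 0011 → (6.573,7.000)–(6.125,8.000)
cell (6,8): code 0001 → (6.125,8.000)–(6.000,8.355)
total: 18 segments, chained into 1 closed loop(s), length Σ = 15.093496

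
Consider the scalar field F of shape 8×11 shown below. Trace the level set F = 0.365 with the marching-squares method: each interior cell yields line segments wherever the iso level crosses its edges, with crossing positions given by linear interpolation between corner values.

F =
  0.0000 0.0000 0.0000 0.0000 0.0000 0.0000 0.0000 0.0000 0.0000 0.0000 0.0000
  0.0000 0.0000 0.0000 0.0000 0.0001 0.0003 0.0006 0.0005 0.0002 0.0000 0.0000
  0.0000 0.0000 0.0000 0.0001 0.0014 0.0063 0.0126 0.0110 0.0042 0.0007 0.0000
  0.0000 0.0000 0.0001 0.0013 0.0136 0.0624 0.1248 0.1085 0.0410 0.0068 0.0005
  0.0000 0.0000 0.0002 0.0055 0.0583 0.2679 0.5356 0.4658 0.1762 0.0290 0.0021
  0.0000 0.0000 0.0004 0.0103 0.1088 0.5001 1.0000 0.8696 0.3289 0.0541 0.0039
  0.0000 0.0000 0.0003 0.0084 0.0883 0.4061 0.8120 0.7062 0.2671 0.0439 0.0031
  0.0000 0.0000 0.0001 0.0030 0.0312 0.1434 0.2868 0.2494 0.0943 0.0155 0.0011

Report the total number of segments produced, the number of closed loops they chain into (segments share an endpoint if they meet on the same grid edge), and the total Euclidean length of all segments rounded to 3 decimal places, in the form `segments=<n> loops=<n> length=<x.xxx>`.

segments=12 loops=1 length=10.145

cell (3,5): code 0100 → (3.585,6.000)–(4.000,5.363)
cell (3,6): code 1100 → (3.718,7.000)–(3.585,6.000)
cell (3,7): code 1000 → (4.000,7.348)–(3.718,7.000)
cell (4,4): code 0100 → (4.418,5.000)–(5.000,4.655)
cell (4,5): code 1110 → (4.000,5.363)–(4.418,5.000)
cell (4,7): code 1001 → (5.000,7.933)–(4.000,7.348)
cell (5,4): code 0110 → (5.000,4.655)–(6.000,4.871)
cell (5,7): code 1001 → (6.000,7.777)–(5.000,7.933)
cell (6,4): code 0010 → (6.000,4.871)–(6.156,5.000)
cell (6,5): code 0011 → (6.156,5.000)–(6.851,6.000)
cell (6,6): code 0011 → (6.851,6.000)–(6.747,7.000)
cell (6,7): code 0001 → (6.747,7.000)–(6.000,7.777)
total: 12 segments, chained into 1 closed loop(s), length Σ = 10.145259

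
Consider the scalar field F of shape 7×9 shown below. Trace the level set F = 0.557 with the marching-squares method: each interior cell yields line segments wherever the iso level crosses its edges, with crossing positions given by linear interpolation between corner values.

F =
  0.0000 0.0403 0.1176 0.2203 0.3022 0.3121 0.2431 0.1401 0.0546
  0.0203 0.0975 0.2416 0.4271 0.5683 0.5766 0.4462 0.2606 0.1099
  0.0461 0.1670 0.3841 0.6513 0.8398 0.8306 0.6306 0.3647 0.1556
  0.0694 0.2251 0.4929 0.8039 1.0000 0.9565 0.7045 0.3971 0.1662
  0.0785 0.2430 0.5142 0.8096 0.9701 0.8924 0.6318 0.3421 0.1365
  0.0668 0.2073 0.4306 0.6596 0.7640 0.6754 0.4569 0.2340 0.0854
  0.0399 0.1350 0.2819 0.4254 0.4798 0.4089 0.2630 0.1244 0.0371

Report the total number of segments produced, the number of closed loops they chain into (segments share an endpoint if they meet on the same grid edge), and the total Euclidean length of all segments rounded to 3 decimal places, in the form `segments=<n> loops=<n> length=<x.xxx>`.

segments=18 loops=1 length=14.281

cell (0,3): code 0100 → (0.958,4.000)–(1.000,3.920)
cell (0,4): code 1100 → (0.926,5.000)–(0.958,4.000)
cell (0,5): code 1000 → (1.000,5.150)–(0.926,5.000)
cell (1,2): code 0100 → (1.579,3.000)–(2.000,2.647)
cell (1,3): code 1110 → (1.000,3.920)–(1.579,3.000)
cell (1,5): code 1101 → (1.601,6.000)–(1.000,5.150)
cell (1,6): code 1000 → (2.000,6.277)–(1.601,6.000)
cell (2,2): code 0110 → (2.000,2.647)–(3.000,2.206)
cell (2,6): code 1001 → (3.000,6.480)–(2.000,6.277)
cell (3,2): code 0110 → (3.000,2.206)–(4.000,2.145)
cell (3,6): code 1001 → (4.000,6.258)–(3.000,6.480)
cell (4,2): code 0110 → (4.000,2.145)–(5.000,2.552)
cell (4,5): code 1011 → (5.000,5.542)–(4.428,6.000)
cell (4,6): code 0001 → (4.428,6.000)–(4.000,6.258)
cell (5,2): code 0010 → (5.000,2.552)–(5.438,3.000)
cell (5,3): code 0011 → (5.438,3.000)–(5.728,4.000)
cell (5,4): code 0011 → (5.728,4.000)–(5.444,5.000)
cell (5,5): code 0001 → (5.444,5.000)–(5.000,5.542)
total: 18 segments, chained into 1 closed loop(s), length Σ = 14.281350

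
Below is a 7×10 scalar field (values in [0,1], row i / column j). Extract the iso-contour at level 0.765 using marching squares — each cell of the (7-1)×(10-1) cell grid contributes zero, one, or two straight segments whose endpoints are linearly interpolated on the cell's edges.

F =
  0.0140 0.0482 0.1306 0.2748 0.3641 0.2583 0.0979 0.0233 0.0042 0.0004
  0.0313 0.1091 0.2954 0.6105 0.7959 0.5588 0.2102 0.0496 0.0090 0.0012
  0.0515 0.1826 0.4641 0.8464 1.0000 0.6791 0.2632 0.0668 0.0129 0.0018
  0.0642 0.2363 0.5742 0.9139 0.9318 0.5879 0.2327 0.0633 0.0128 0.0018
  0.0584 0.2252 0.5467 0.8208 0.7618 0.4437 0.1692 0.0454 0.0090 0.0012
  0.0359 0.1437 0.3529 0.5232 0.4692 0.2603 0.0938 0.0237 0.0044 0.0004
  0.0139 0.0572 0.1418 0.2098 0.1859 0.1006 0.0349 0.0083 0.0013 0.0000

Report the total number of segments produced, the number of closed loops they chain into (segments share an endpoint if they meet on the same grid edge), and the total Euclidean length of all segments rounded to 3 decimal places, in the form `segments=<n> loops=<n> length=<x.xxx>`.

segments=12 loops=1 length=8.438

cell (0,3): code 0100 → (0.928,4.000)–(1.000,3.833)
cell (0,4): code 1000 → (1.000,4.130)–(0.928,4.000)
cell (1,2): code 0100 → (1.655,3.000)–(2.000,2.787)
cell (1,3): code 1110 → (1.000,3.833)–(1.655,3.000)
cell (1,4): code 1001 → (2.000,4.732)–(1.000,4.130)
cell (2,2): code 0110 → (2.000,2.787)–(3.000,2.562)
cell (2,4): code 1001 → (3.000,4.485)–(2.000,4.732)
cell (3,2): code 0110 → (3.000,2.562)–(4.000,2.796)
cell (3,3): code 1011 → (4.000,3.946)–(3.981,4.000)
cell (3,4): code 0001 → (3.981,4.000)–(3.000,4.485)
cell (4,2): code 0010 → (4.000,2.796)–(4.188,3.000)
cell (4,3): code 0001 → (4.188,3.000)–(4.000,3.946)
total: 12 segments, chained into 1 closed loop(s), length Σ = 8.437897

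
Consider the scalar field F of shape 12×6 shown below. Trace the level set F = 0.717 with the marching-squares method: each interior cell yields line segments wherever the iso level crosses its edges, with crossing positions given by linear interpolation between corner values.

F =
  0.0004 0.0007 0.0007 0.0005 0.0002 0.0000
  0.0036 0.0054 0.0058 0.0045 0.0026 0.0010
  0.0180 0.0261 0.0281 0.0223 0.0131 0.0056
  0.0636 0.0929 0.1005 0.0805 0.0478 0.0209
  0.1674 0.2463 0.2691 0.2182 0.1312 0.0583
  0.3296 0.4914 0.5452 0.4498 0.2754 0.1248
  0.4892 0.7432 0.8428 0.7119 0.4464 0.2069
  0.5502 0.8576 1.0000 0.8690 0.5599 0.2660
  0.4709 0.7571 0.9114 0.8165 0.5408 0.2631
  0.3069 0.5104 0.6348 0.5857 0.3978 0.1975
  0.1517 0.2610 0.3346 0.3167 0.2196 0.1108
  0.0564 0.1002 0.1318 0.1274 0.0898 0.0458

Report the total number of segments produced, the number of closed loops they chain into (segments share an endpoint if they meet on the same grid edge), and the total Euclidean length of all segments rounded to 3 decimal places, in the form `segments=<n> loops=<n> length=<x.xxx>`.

cell (5,0): code 0100 → (5.896,1.000)–(6.000,0.897)
cell (5,1): code 1100 → (5.577,2.000)–(5.896,1.000)
cell (5,2): code 1000 → (6.000,2.961)–(5.577,2.000)
cell (6,0): code 0110 → (6.000,0.897)–(7.000,0.543)
cell (6,2): code 1101 → (6.032,3.000)–(6.000,2.961)
cell (6,3): code 1000 → (7.000,3.492)–(6.032,3.000)
cell (7,0): code 0110 → (7.000,0.543)–(8.000,0.860)
cell (7,3): code 1001 → (8.000,3.361)–(7.000,3.492)
cell (8,0): code 0010 → (8.000,0.860)–(8.163,1.000)
cell (8,1): code 0011 → (8.163,1.000)–(8.703,2.000)
cell (8,2): code 0011 → (8.703,2.000)–(8.431,3.000)
cell (8,3): code 0001 → (8.431,3.000)–(8.000,3.361)
total: 12 segments, chained into 1 closed loop(s), length Σ = 9.450241

segments=12 loops=1 length=9.450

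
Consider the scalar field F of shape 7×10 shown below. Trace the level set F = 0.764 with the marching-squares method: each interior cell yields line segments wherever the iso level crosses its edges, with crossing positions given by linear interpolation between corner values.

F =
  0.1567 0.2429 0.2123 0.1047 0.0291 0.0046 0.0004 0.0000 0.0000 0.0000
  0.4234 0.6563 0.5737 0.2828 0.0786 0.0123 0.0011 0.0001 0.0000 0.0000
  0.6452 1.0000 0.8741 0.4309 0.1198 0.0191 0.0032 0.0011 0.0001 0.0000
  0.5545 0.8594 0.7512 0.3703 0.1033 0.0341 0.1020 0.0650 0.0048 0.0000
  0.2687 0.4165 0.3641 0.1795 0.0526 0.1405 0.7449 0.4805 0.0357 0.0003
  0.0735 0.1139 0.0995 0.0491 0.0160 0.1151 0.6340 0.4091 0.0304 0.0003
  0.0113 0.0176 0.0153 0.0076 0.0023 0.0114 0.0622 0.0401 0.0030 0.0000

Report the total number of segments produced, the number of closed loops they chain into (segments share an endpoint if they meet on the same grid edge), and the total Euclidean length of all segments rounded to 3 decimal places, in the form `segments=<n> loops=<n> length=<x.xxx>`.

cell (1,0): code 0100 → (1.313,1.000)–(2.000,0.335)
cell (1,1): code 1100 → (1.633,2.000)–(1.313,1.000)
cell (1,2): code 1000 → (2.000,2.248)–(1.633,2.000)
cell (2,0): code 0110 → (2.000,0.335)–(3.000,0.687)
cell (2,1): code 1011 → (3.000,1.882)–(2.896,2.000)
cell (2,2): code 0001 → (2.896,2.000)–(2.000,2.248)
cell (3,0): code 0010 → (3.000,0.687)–(3.215,1.000)
cell (3,1): code 0001 → (3.215,1.000)–(3.000,1.882)
total: 8 segments, chained into 1 closed loop(s), length Σ = 5.883752

segments=8 loops=1 length=5.884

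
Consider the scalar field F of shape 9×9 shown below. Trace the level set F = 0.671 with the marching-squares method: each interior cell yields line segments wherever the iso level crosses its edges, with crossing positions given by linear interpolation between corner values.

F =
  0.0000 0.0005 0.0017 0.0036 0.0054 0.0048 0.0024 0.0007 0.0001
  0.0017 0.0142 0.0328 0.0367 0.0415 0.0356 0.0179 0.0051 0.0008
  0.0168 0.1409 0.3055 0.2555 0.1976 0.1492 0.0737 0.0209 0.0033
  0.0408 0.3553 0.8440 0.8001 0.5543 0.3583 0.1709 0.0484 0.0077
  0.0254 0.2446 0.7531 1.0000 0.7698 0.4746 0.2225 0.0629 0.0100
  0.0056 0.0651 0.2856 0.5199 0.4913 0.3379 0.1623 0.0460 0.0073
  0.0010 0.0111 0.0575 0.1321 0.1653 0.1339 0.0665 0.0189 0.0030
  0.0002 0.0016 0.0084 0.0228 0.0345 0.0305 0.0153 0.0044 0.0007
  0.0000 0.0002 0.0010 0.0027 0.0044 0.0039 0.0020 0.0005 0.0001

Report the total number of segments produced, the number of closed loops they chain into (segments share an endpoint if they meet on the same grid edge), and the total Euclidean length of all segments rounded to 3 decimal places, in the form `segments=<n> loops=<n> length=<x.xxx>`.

cell (2,1): code 0100 → (2.679,2.000)–(3.000,1.646)
cell (2,2): code 1100 → (2.763,3.000)–(2.679,2.000)
cell (2,3): code 1000 → (3.000,3.525)–(2.763,3.000)
cell (3,1): code 0110 → (3.000,1.646)–(4.000,1.839)
cell (3,3): code 1101 → (3.542,4.000)–(3.000,3.525)
cell (3,4): code 1000 → (4.000,4.335)–(3.542,4.000)
cell (4,1): code 0010 → (4.000,1.839)–(4.176,2.000)
cell (4,2): code 0011 → (4.176,2.000)–(4.685,3.000)
cell (4,3): code 0011 → (4.685,3.000)–(4.355,4.000)
cell (4,4): code 0001 → (4.355,4.000)–(4.000,4.335)
total: 10 segments, chained into 1 closed loop(s), length Σ = 7.265880

segments=10 loops=1 length=7.266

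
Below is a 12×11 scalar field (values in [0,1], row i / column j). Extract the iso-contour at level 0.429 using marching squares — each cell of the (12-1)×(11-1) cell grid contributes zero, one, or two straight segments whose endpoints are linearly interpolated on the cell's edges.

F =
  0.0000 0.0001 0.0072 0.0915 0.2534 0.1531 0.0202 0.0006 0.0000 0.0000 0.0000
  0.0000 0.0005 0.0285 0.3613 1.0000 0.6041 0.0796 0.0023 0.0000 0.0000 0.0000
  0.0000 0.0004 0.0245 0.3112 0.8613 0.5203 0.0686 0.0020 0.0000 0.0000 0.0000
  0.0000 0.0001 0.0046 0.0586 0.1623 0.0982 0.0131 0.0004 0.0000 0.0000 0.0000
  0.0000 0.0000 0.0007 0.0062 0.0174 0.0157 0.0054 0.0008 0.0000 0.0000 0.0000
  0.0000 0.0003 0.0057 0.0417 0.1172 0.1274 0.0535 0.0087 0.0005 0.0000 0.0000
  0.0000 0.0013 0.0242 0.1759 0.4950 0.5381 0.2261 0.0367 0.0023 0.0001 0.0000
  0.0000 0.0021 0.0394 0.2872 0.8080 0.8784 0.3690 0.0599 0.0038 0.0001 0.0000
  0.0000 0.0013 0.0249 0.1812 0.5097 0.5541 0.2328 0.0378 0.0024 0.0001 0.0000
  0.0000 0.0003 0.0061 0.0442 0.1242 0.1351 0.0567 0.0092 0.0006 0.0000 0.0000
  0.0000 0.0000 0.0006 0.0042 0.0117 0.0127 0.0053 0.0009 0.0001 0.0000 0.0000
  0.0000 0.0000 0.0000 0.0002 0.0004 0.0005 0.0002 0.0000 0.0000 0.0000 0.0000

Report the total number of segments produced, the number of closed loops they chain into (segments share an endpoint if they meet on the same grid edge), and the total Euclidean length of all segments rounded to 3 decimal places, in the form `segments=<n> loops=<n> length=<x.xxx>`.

cell (0,3): code 0100 → (0.235,4.000)–(1.000,3.106)
cell (0,4): code 1100 → (0.612,5.000)–(0.235,4.000)
cell (0,5): code 1000 → (1.000,5.334)–(0.612,5.000)
cell (1,3): code 0110 → (1.000,3.106)–(2.000,3.214)
cell (1,5): code 1001 → (2.000,5.202)–(1.000,5.334)
cell (2,3): code 0010 → (2.000,3.214)–(2.618,4.000)
cell (2,4): code 0011 → (2.618,4.000)–(2.216,5.000)
cell (2,5): code 0001 → (2.216,5.000)–(2.000,5.202)
cell (5,3): code 0100 → (5.825,4.000)–(6.000,3.793)
cell (5,4): code 1100 → (5.734,5.000)–(5.825,4.000)
cell (5,5): code 1000 → (6.000,5.350)–(5.734,5.000)
cell (6,3): code 0110 → (6.000,3.793)–(7.000,3.272)
cell (6,5): code 1001 → (7.000,5.882)–(6.000,5.350)
cell (7,3): code 0110 → (7.000,3.272)–(8.000,3.754)
cell (7,5): code 1001 → (8.000,5.389)–(7.000,5.882)
cell (8,3): code 0010 → (8.000,3.754)–(8.209,4.000)
cell (8,4): code 0011 → (8.209,4.000)–(8.299,5.000)
cell (8,5): code 0001 → (8.299,5.000)–(8.000,5.389)
total: 18 segments, chained into 2 closed loop(s), length Σ = 15.162330

segments=18 loops=2 length=15.162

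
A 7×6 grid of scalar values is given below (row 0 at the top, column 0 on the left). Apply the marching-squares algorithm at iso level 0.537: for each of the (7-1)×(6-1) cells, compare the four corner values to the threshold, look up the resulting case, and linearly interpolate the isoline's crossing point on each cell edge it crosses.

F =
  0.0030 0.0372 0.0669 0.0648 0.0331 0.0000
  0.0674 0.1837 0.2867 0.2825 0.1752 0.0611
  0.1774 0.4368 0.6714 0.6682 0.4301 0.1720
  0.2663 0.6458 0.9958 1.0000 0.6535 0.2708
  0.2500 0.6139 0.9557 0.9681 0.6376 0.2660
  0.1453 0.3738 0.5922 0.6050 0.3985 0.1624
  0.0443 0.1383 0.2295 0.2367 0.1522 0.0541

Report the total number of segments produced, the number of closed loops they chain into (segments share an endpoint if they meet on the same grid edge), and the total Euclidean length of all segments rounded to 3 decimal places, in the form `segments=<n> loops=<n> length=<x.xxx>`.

segments=16 loops=1 length=11.272

cell (1,1): code 0100 → (1.651,2.000)–(2.000,1.427)
cell (1,2): code 1100 → (1.660,3.000)–(1.651,2.000)
cell (1,3): code 1000 → (2.000,3.551)–(1.660,3.000)
cell (2,0): code 0100 → (2.479,1.000)–(3.000,0.713)
cell (2,1): code 1110 → (2.000,1.427)–(2.479,1.000)
cell (2,3): code 1101 → (2.479,4.000)–(2.000,3.551)
cell (2,4): code 1000 → (3.000,4.304)–(2.479,4.000)
cell (3,0): code 0110 → (3.000,0.713)–(4.000,0.789)
cell (3,4): code 1001 → (4.000,4.271)–(3.000,4.304)
cell (4,0): code 0010 → (4.000,0.789)–(4.320,1.000)
cell (4,1): code 0111 → (4.320,1.000)–(5.000,1.747)
cell (4,3): code 1011 → (5.000,3.329)–(4.421,4.000)
cell (4,4): code 0001 → (4.421,4.000)–(4.000,4.271)
cell (5,1): code 0010 → (5.000,1.747)–(5.152,2.000)
cell (5,2): code 0011 → (5.152,2.000)–(5.185,3.000)
cell (5,3): code 0001 → (5.185,3.000)–(5.000,3.329)
total: 16 segments, chained into 1 closed loop(s), length Σ = 11.271887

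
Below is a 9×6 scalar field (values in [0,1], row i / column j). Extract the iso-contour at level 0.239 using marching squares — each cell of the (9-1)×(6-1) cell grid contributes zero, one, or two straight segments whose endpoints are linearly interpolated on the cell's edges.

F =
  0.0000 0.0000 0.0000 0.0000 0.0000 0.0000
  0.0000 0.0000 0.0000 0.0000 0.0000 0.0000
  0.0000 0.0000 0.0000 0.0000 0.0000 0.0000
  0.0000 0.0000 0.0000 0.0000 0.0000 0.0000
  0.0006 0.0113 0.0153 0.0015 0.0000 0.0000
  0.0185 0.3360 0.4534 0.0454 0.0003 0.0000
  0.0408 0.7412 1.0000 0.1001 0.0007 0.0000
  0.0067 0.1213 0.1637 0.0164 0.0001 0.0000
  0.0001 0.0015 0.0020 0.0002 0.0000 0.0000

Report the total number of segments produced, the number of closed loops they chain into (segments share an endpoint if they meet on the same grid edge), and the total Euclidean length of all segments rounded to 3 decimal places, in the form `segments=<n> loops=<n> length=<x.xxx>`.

segments=8 loops=1 length=7.624

cell (4,0): code 0100 → (4.701,1.000)–(5.000,0.694)
cell (4,1): code 1100 → (4.511,2.000)–(4.701,1.000)
cell (4,2): code 1000 → (5.000,2.525)–(4.511,2.000)
cell (5,0): code 0110 → (5.000,0.694)–(6.000,0.283)
cell (5,2): code 1001 → (6.000,2.846)–(5.000,2.525)
cell (6,0): code 0010 → (6.000,0.283)–(6.810,1.000)
cell (6,1): code 0011 → (6.810,1.000)–(6.910,2.000)
cell (6,2): code 0001 → (6.910,2.000)–(6.000,2.846)
total: 8 segments, chained into 1 closed loop(s), length Σ = 7.623817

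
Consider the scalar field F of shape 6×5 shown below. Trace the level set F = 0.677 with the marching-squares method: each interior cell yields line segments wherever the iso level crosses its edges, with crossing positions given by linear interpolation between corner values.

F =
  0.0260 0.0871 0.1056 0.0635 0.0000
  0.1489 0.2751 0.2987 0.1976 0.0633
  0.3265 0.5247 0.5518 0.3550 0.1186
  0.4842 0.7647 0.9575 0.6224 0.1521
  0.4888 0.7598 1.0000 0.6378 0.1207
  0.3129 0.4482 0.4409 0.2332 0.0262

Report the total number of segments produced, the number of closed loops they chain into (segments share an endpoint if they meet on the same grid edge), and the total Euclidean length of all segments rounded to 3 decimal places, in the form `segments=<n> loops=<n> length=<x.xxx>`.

segments=8 loops=1 length=7.135

cell (2,0): code 0100 → (2.635,1.000)–(3.000,0.687)
cell (2,1): code 1100 → (2.309,2.000)–(2.635,1.000)
cell (2,2): code 1000 → (3.000,2.837)–(2.309,2.000)
cell (3,0): code 0110 → (3.000,0.687)–(4.000,0.694)
cell (3,2): code 1001 → (4.000,2.892)–(3.000,2.837)
cell (4,0): code 0010 → (4.000,0.694)–(4.266,1.000)
cell (4,1): code 0011 → (4.266,1.000)–(4.578,2.000)
cell (4,2): code 0001 → (4.578,2.000)–(4.000,2.892)
total: 8 segments, chained into 1 closed loop(s), length Σ = 7.134923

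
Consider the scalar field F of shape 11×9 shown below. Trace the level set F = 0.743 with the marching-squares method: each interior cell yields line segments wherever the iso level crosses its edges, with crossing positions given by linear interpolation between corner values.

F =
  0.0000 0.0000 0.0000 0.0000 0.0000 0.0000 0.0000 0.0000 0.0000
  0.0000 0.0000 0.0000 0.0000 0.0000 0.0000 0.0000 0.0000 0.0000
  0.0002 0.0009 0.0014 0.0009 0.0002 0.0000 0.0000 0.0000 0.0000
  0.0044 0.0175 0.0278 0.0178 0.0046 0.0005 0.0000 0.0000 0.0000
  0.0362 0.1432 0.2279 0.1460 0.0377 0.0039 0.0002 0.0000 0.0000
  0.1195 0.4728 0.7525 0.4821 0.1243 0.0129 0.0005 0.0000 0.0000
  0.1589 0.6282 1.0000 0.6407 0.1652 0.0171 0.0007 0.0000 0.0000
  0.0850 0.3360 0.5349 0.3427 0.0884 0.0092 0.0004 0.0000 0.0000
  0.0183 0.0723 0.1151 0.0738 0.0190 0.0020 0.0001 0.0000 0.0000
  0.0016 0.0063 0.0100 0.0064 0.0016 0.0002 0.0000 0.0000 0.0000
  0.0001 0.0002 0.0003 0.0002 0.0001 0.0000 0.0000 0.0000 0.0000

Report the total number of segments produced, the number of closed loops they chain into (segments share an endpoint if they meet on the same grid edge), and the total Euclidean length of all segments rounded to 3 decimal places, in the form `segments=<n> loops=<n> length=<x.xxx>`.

segments=6 loops=1 length=4.273

cell (4,1): code 0100 → (4.982,2.000)–(5.000,1.966)
cell (4,2): code 1000 → (5.000,2.035)–(4.982,2.000)
cell (5,1): code 0110 → (5.000,1.966)–(6.000,1.309)
cell (5,2): code 1001 → (6.000,2.715)–(5.000,2.035)
cell (6,1): code 0010 → (6.000,1.309)–(6.553,2.000)
cell (6,2): code 0001 → (6.553,2.000)–(6.000,2.715)
total: 6 segments, chained into 1 closed loop(s), length Σ = 4.272864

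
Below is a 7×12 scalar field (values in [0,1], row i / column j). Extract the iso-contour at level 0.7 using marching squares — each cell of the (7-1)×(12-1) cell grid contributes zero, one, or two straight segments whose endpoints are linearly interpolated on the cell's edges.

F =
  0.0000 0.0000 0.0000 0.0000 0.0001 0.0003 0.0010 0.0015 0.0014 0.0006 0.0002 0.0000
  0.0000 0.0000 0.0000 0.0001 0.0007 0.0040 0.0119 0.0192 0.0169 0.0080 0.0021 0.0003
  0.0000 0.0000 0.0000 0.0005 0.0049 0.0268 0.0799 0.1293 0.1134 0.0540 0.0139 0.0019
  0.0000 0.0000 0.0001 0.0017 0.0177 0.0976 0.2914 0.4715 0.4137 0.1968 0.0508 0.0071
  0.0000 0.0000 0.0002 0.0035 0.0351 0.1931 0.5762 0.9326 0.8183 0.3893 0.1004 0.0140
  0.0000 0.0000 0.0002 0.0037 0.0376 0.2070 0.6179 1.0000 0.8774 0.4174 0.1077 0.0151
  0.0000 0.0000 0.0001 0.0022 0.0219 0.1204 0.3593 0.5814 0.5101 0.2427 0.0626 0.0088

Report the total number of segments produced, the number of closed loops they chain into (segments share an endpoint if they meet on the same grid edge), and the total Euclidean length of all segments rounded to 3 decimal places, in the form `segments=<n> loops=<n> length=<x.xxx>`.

segments=8 loops=1 length=6.972

cell (3,6): code 0100 → (3.496,7.000)–(4.000,6.347)
cell (3,7): code 1100 → (3.708,8.000)–(3.496,7.000)
cell (3,8): code 1000 → (4.000,8.276)–(3.708,8.000)
cell (4,6): code 0110 → (4.000,6.347)–(5.000,6.215)
cell (4,8): code 1001 → (5.000,8.386)–(4.000,8.276)
cell (5,6): code 0010 → (5.000,6.215)–(5.717,7.000)
cell (5,7): code 0011 → (5.717,7.000)–(5.483,8.000)
cell (5,8): code 0001 → (5.483,8.000)–(5.000,8.386)
total: 8 segments, chained into 1 closed loop(s), length Σ = 6.971820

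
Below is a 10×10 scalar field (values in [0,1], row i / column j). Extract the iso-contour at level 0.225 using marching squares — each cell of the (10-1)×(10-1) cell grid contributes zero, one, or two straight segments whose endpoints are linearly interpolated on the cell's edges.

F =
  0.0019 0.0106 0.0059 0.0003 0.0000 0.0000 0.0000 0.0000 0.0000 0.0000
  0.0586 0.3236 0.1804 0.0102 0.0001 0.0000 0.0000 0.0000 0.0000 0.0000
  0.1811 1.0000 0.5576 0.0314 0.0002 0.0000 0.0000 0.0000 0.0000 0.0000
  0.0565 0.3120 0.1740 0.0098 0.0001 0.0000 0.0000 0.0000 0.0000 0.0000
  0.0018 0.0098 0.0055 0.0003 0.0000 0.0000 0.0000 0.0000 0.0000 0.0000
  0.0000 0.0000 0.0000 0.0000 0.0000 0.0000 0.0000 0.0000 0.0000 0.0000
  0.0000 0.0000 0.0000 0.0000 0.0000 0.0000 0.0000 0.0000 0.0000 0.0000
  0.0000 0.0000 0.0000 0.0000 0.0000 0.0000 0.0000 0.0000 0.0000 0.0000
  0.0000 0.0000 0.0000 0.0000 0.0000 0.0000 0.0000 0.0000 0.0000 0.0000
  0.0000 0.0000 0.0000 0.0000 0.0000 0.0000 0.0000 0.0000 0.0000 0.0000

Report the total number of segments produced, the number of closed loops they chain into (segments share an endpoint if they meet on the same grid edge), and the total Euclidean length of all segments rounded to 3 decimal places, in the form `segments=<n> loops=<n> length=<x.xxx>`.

cell (0,0): code 0100 → (0.685,1.000)–(1.000,0.628)
cell (0,1): code 1000 → (1.000,1.689)–(0.685,1.000)
cell (1,0): code 0110 → (1.000,0.628)–(2.000,0.054)
cell (1,1): code 1101 → (1.118,2.000)–(1.000,1.689)
cell (1,2): code 1000 → (2.000,2.632)–(1.118,2.000)
cell (2,0): code 0110 → (2.000,0.054)–(3.000,0.659)
cell (2,1): code 1011 → (3.000,1.630)–(2.867,2.000)
cell (2,2): code 0001 → (2.867,2.000)–(2.000,2.632)
cell (3,0): code 0010 → (3.000,0.659)–(3.288,1.000)
cell (3,1): code 0001 → (3.288,1.000)–(3.000,1.630)
total: 10 segments, chained into 1 closed loop(s), length Σ = 7.589865

segments=10 loops=1 length=7.590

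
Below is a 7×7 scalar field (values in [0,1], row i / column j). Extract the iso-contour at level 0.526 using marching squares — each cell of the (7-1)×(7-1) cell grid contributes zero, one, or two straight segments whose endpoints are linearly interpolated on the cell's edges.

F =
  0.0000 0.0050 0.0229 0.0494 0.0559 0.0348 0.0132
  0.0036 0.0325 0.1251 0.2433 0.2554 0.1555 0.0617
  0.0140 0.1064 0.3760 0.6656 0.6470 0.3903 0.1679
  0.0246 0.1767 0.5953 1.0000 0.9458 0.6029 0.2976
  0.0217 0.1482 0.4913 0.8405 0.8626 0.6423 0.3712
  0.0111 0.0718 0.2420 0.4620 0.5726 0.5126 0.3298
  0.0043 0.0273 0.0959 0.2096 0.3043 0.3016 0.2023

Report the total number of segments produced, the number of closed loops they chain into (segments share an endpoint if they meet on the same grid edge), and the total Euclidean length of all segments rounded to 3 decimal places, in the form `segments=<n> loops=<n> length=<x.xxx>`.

segments=16 loops=1 length=11.003

cell (1,2): code 0100 → (1.669,3.000)–(2.000,2.518)
cell (1,3): code 1100 → (1.691,4.000)–(1.669,3.000)
cell (1,4): code 1000 → (2.000,4.471)–(1.691,4.000)
cell (2,1): code 0100 → (2.684,2.000)–(3.000,1.834)
cell (2,2): code 1110 → (2.000,2.518)–(2.684,2.000)
cell (2,4): code 1101 → (2.638,5.000)–(2.000,4.471)
cell (2,5): code 1000 → (3.000,5.252)–(2.638,5.000)
cell (3,1): code 0010 → (3.000,1.834)–(3.666,2.000)
cell (3,2): code 0111 → (3.666,2.000)–(4.000,2.099)
cell (3,5): code 1001 → (4.000,5.429)–(3.000,5.252)
cell (4,2): code 0010 → (4.000,2.099)–(4.831,3.000)
cell (4,3): code 0111 → (4.831,3.000)–(5.000,3.579)
cell (4,4): code 1011 → (5.000,4.777)–(4.897,5.000)
cell (4,5): code 0001 → (4.897,5.000)–(4.000,5.429)
cell (5,3): code 0010 → (5.000,3.579)–(5.174,4.000)
cell (5,4): code 0001 → (5.174,4.000)–(5.000,4.777)
total: 16 segments, chained into 1 closed loop(s), length Σ = 11.002837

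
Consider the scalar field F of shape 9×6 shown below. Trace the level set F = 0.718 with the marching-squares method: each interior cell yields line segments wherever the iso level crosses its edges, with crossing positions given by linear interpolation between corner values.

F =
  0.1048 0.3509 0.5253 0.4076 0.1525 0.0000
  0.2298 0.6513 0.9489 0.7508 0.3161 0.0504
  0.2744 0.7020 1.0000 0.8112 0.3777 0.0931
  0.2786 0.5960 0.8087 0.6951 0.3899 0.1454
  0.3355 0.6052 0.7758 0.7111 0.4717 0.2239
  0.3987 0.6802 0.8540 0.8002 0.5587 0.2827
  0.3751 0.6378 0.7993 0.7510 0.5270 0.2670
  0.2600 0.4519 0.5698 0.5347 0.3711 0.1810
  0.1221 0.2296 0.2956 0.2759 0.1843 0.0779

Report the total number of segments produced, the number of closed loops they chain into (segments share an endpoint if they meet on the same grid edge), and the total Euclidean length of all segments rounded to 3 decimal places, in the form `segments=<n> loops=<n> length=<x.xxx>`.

cell (0,1): code 0100 → (0.455,2.000)–(1.000,1.224)
cell (0,2): code 1100 → (0.904,3.000)–(0.455,2.000)
cell (0,3): code 1000 → (1.000,3.075)–(0.904,3.000)
cell (1,1): code 0110 → (1.000,1.224)–(2.000,1.054)
cell (1,3): code 1001 → (2.000,3.215)–(1.000,3.075)
cell (2,1): code 0110 → (2.000,1.054)–(3.000,1.574)
cell (2,2): code 1011 → (3.000,2.798)–(2.803,3.000)
cell (2,3): code 0001 → (2.803,3.000)–(2.000,3.215)
cell (3,1): code 0110 → (3.000,1.574)–(4.000,1.661)
cell (3,2): code 1001 → (4.000,2.893)–(3.000,2.798)
cell (4,1): code 0110 → (4.000,1.661)–(5.000,1.217)
cell (4,2): code 1101 → (4.077,3.000)–(4.000,2.893)
cell (4,3): code 1000 → (5.000,3.340)–(4.077,3.000)
cell (5,1): code 0110 → (5.000,1.217)–(6.000,1.497)
cell (5,3): code 1001 → (6.000,3.147)–(5.000,3.340)
cell (6,1): code 0010 → (6.000,1.497)–(6.354,2.000)
cell (6,2): code 0011 → (6.354,2.000)–(6.153,3.000)
cell (6,3): code 0001 → (6.153,3.000)–(6.000,3.147)
total: 18 segments, chained into 1 closed loop(s), length Σ = 14.552567

segments=18 loops=1 length=14.553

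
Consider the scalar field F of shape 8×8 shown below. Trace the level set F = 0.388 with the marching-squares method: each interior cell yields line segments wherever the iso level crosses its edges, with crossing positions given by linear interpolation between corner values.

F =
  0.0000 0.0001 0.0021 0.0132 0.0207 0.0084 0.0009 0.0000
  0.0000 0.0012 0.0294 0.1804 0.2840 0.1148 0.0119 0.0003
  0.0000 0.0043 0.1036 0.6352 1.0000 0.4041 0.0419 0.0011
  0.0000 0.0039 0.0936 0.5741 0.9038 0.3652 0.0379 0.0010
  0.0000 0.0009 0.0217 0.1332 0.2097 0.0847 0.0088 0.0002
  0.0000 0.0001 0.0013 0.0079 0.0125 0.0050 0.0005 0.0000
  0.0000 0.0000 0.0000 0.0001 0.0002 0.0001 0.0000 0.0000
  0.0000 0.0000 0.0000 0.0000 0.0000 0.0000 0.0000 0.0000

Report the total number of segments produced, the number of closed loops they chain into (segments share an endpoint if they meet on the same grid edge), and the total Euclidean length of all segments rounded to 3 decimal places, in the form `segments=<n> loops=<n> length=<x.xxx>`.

cell (1,2): code 0100 → (1.456,3.000)–(2.000,2.535)
cell (1,3): code 1100 → (1.145,4.000)–(1.456,3.000)
cell (1,4): code 1100 → (1.944,5.000)–(1.145,4.000)
cell (1,5): code 1000 → (2.000,5.044)–(1.944,5.000)
cell (2,2): code 0110 → (2.000,2.535)–(3.000,2.613)
cell (2,4): code 1011 → (3.000,4.958)–(2.414,5.000)
cell (2,5): code 0001 → (2.414,5.000)–(2.000,5.044)
cell (3,2): code 0010 → (3.000,2.613)–(3.422,3.000)
cell (3,3): code 0011 → (3.422,3.000)–(3.743,4.000)
cell (3,4): code 0001 → (3.743,4.000)–(3.000,4.958)
total: 10 segments, chained into 1 closed loop(s), length Σ = 7.956118

segments=10 loops=1 length=7.956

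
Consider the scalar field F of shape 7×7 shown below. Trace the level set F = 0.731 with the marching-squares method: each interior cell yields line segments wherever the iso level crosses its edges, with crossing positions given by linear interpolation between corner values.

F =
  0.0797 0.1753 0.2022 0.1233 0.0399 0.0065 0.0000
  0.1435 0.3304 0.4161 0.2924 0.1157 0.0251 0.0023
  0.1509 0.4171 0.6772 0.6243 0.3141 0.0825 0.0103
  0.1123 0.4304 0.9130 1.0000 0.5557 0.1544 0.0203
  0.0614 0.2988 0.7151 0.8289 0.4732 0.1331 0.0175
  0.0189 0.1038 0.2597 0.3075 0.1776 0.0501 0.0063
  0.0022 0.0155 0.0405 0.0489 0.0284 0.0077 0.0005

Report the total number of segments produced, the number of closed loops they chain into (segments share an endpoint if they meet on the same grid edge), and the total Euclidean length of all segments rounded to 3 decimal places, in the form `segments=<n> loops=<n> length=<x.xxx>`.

segments=8 loops=1 length=6.220

cell (2,1): code 0100 → (2.228,2.000)–(3.000,1.623)
cell (2,2): code 1100 → (2.284,3.000)–(2.228,2.000)
cell (2,3): code 1000 → (3.000,3.605)–(2.284,3.000)
cell (3,1): code 0010 → (3.000,1.623)–(3.920,2.000)
cell (3,2): code 0111 → (3.920,2.000)–(4.000,2.140)
cell (3,3): code 1001 → (4.000,3.275)–(3.000,3.605)
cell (4,2): code 0010 → (4.000,2.140)–(4.188,3.000)
cell (4,3): code 0001 → (4.188,3.000)–(4.000,3.275)
total: 8 segments, chained into 1 closed loop(s), length Σ = 6.220241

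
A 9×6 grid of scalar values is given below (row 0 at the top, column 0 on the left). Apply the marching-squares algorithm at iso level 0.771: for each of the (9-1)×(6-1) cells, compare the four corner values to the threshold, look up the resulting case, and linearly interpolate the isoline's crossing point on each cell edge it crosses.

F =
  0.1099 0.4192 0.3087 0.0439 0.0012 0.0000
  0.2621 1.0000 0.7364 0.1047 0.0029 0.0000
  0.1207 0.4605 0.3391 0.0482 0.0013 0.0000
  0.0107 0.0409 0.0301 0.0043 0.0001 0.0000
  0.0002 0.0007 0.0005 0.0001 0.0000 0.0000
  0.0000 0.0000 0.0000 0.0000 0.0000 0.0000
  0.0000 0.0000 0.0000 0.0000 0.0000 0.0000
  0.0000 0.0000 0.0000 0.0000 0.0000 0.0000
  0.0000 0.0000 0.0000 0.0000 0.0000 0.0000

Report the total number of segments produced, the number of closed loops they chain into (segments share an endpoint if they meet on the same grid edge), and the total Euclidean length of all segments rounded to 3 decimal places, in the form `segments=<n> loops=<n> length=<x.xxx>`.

cell (0,0): code 0100 → (0.606,1.000)–(1.000,0.690)
cell (0,1): code 1000 → (1.000,1.869)–(0.606,1.000)
cell (1,0): code 0010 → (1.000,0.690)–(1.424,1.000)
cell (1,1): code 0001 → (1.424,1.000)–(1.000,1.869)
total: 4 segments, chained into 1 closed loop(s), length Σ = 2.948506

segments=4 loops=1 length=2.949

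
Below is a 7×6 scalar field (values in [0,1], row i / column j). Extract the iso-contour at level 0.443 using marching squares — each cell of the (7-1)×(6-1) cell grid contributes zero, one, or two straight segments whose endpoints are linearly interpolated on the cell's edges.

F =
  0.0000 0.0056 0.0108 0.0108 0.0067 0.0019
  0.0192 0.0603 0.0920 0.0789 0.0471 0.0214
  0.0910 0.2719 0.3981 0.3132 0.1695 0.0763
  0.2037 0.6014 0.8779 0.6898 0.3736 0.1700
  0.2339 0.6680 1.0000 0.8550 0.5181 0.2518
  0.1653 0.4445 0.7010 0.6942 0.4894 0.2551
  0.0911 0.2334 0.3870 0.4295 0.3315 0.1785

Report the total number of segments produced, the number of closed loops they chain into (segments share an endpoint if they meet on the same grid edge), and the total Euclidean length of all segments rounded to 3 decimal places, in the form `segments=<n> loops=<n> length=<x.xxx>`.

segments=14 loops=1 length=11.872

cell (2,0): code 0100 → (2.519,1.000)–(3.000,0.602)
cell (2,1): code 1100 → (2.094,2.000)–(2.519,1.000)
cell (2,2): code 1100 → (2.345,3.000)–(2.094,2.000)
cell (2,3): code 1000 → (3.000,3.781)–(2.345,3.000)
cell (3,0): code 0110 → (3.000,0.602)–(4.000,0.482)
cell (3,3): code 1101 → (3.480,4.000)–(3.000,3.781)
cell (3,4): code 1000 → (4.000,4.282)–(3.480,4.000)
cell (4,0): code 0110 → (4.000,0.482)–(5.000,0.995)
cell (4,4): code 1001 → (5.000,4.198)–(4.000,4.282)
cell (5,0): code 0010 → (5.000,0.995)–(5.007,1.000)
cell (5,1): code 0011 → (5.007,1.000)–(5.822,2.000)
cell (5,2): code 0011 → (5.822,2.000)–(5.949,3.000)
cell (5,3): code 0011 → (5.949,3.000)–(5.294,4.000)
cell (5,4): code 0001 → (5.294,4.000)–(5.000,4.198)
total: 14 segments, chained into 1 closed loop(s), length Σ = 11.871856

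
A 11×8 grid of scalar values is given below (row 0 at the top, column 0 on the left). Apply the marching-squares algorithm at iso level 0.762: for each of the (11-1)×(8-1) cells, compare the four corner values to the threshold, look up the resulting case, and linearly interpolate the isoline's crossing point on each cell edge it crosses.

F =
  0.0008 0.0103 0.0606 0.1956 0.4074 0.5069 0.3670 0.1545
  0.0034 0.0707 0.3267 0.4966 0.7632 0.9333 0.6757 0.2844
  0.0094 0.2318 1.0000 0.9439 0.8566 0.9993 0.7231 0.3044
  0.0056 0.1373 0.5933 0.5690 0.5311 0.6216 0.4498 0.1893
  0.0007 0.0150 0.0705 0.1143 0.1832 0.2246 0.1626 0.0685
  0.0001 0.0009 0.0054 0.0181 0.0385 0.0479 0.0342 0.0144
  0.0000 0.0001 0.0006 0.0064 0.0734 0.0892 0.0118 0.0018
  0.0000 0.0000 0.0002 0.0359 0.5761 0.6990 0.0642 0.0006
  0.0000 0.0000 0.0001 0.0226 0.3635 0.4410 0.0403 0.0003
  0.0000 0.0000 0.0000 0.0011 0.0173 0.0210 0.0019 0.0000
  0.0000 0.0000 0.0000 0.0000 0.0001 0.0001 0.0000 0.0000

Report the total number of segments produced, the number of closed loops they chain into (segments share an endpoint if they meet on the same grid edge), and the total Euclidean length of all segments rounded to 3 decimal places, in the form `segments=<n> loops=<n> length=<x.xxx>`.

segments=12 loops=1 length=10.314

cell (0,3): code 0100 → (0.997,4.000)–(1.000,3.995)
cell (0,4): code 1100 → (0.598,5.000)–(0.997,4.000)
cell (0,5): code 1000 → (1.000,5.665)–(0.598,5.000)
cell (1,1): code 0100 → (1.647,2.000)–(2.000,1.690)
cell (1,2): code 1100 → (1.593,3.000)–(1.647,2.000)
cell (1,3): code 1110 → (1.000,3.995)–(1.593,3.000)
cell (1,5): code 1001 → (2.000,5.859)–(1.000,5.665)
cell (2,1): code 0010 → (2.000,1.690)–(2.585,2.000)
cell (2,2): code 0011 → (2.585,2.000)–(2.485,3.000)
cell (2,3): code 0011 → (2.485,3.000)–(2.291,4.000)
cell (2,4): code 0011 → (2.291,4.000)–(2.628,5.000)
cell (2,5): code 0001 → (2.628,5.000)–(2.000,5.859)
total: 12 segments, chained into 1 closed loop(s), length Σ = 10.313727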